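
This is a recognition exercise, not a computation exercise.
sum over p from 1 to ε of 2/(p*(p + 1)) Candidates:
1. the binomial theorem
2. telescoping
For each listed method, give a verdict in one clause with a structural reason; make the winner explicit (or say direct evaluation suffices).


Technique: telescoping — 2/(p*(p + 1)) decomposes into shift-paired simple fractions; the series telescopes to finitely many boundary pieces.
- the binomial theorem — there is no sum-raised-to-a-power identity hiding in these terms.
- telescoping: yes, a natural case for it.


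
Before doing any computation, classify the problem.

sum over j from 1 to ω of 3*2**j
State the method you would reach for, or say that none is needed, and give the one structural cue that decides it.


Technique: the geometric series formula — check a ratio of consecutive terms: it is 2, independent of the index, so the geometric formula closes the sum.


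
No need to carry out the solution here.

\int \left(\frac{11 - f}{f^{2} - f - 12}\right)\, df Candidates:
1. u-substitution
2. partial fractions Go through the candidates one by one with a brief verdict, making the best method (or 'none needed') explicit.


Diagnosis: partial fractions — the bottom factors while the top stays lower-degree — split into simple fractions and integrate piece by piece.
- u-substitution: no subexpression of the integrand serves as a whole-integral substitution inner — individual terms may offer their own, but none carries its derivative as a factor of the full integrand; a working change of variable would have to be constructed from outside the expression.
- partial fractions: a fit — the right tool for this form.


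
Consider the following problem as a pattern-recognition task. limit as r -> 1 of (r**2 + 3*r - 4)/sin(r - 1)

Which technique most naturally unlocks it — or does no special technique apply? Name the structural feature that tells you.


Verdict: l'Hôpital's rule (0/0) — the 0/0 form at 1 is the signature situation for l'Hôpital's rule. The standard small-argument limits would also carry it; the rule is the systematic route.


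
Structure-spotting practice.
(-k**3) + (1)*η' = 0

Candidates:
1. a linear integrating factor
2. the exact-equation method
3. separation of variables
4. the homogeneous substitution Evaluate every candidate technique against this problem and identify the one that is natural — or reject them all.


Verdict: no special technique — the slope is a function of k alone, so integrate both sides directly.
- a linear integrating factor: the linear template holds only trivially here (the unknown is absent, so the coefficient is zero) — the method is not the natural label.
- the exact-equation method — with the unknown absent from both coefficients, the cross-partial test holds emptily — nothing for the exact method to work on.
- separation of variables — separation is only trivially available — with the unknown absent from the slope this is a direct integration, not a separation problem.
- the homogeneous substitution: the ratio substitution does not collapse this equation.


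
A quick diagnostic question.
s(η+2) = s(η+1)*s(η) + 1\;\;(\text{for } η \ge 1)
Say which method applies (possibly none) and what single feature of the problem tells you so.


Verdict: no special technique — once the recursion is nonlinear, characteristic roots, master substitutions, and summation factors are all off the table.


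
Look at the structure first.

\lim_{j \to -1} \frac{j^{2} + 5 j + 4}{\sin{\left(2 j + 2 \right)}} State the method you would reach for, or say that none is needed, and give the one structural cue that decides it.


Verdict: l'Hôpital's rule (0/0) — numerator and denominator both vanish at -1 — a genuine 0/0 form, which is exactly when l'Hôpital applies. The standard small-argument limits would also carry it; the rule is the systematic route.


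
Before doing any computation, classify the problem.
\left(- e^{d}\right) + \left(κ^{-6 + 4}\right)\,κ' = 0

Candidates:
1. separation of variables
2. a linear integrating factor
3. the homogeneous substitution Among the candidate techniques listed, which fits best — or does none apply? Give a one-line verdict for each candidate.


Verdict: separation of variables — solved for the derivative, the right side splits multiplicatively into a function of each variable alone — divide and integrate each side.
- separation of variables — a fit — the right tool for this form.
- a linear integrating factor — a nonlinear term in the unknown puts this outside the integrating-factor template.
- the homogeneous substitution: the slope changes under joint rescaling, failing the degree-zero test.


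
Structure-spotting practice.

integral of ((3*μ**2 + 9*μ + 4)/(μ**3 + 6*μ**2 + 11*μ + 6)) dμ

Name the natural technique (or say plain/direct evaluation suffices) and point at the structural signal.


Verdict: partial fractions — with μ**3 + 6*μ**2 + 11*μ + 6 factorable and the degree on top strictly smaller, simple-fraction decomposition is immediate.


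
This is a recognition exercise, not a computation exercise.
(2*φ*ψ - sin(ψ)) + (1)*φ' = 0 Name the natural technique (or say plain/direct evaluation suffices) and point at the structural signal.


Technique: a linear integrating factor — linear in the unknown with genuine forcing: multiply through by the exponential of the integrated coefficient and the left side closes into one derivative.


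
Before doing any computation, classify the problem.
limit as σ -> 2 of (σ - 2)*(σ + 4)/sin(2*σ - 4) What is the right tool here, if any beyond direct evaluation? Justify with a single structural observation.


Technique: l'Hôpital's rule (0/0) — plug in 2: top and bottom both hit zero, so differentiate each and retry. Expanding numerator and denominator to first order gives the same value — the rule automates exactly that.


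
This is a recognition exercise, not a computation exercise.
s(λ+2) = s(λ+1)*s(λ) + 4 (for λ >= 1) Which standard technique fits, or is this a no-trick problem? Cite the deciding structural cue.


Verdict: no special technique — the sequence value feeds back through itself nonlinearly — linear superposition fails, and every superposition-based closed form fails with it.


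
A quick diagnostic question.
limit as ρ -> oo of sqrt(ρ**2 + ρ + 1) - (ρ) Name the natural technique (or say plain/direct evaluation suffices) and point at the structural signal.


Best approach: conjugate multiplication — the ∞ − ∞ radical form is the exact trigger for the conjugate maneuver.


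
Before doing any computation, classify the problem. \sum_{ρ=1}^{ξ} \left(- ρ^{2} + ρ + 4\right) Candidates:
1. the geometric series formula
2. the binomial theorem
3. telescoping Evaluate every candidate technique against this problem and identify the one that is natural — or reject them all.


Best approach: no special technique — constant-multiple powers of ρ with no cancellation partners and no common ratio — use the standard power-sum formulas.
- the geometric series formula: no single multiplier carries one term to the next throughout the sum.
- the binomial theorem: no binomial coefficients pair with matched powers.
- telescoping — as presented, consecutive terms share no shifted copy to cancel against — no rewrite is on display to change that.


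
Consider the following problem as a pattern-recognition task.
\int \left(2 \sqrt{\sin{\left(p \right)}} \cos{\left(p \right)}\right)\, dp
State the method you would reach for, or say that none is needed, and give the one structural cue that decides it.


Best approach: u-substitution — collected, the integrand has one factor that is, up to a constant, the derivative of an inner expression the rest depends on — substitute for that inner expression.


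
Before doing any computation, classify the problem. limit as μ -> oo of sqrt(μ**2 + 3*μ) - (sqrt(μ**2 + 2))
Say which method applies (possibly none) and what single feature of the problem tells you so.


Best approach: conjugate multiplication — both pieces blow up but their difference is finite; the conjugate trick rationalizes sqrt(μ**2 + 3*μ) - sqrt(μ**2 + 2).


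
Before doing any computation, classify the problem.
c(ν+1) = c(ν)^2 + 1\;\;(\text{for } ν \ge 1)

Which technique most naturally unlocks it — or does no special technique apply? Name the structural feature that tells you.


Diagnosis: no special technique — nonlinear feedback in the recursion rules out every root- or factor-based technique.


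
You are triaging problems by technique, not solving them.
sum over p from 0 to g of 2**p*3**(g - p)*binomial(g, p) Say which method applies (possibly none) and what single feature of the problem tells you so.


Best approach: the binomial theorem — binomial coefficients against complementary powers of 2 and 3: recognize the binomial expansion and resum.


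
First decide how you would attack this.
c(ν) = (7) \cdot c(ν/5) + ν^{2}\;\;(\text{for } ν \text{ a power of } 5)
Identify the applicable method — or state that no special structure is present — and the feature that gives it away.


Method: the master substitution — the argument contracts 5-fold per step: reindex ν exponentially and solve the linear recurrence in the new index.


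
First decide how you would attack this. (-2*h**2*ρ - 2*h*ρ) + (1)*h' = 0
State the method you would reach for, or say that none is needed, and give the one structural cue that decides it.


Method: separation of variables — separating collects all h-dependence with the derivative and leaves all ρ-dependence opposite: variables separate. A Bernoulli rewrite would carry it as the equation stands — separating the variables needs no rearrangement either.


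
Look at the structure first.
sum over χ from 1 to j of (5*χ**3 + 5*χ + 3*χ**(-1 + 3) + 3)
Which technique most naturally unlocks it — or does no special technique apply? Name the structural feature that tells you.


Best approach: no special technique — Faulhaber territory: sum each constant-multiple power of χ with its closed-form formula, no trick required.


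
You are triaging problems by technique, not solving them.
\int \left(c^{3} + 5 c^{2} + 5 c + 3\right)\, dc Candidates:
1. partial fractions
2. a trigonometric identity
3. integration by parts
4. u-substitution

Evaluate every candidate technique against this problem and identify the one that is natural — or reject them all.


Method: no special technique — the integrand is a sum of constant multiples of powers of c — integrate term by term.
- partial fractions: there is no rational-function structure to decompose.
- a trigonometric identity — no sine or cosine appears, so there is nothing for a trigonometric identity to act on.
- integration by parts: splitting off a factor buys nothing — the integrand integrates directly without parts.
- u-substitution — no substitution does more than relabel what direct integration already handles.


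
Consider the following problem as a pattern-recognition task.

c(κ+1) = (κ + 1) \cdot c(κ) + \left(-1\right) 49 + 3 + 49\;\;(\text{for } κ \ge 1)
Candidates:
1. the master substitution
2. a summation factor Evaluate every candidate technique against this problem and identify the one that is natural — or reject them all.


Verdict: a summation factor — one step of memory with a weight κ + 1 that changes as the index grows — the summation-factor construction is built for this.
- the master substitution: there is no divide-the-index recursive argument.
- a summation factor — applicable, and directly so.


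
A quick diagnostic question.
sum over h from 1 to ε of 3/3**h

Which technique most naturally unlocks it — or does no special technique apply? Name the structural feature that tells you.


Diagnosis: the geometric series formula — consecutive terms stand in a fixed index-free ratio — the geometric sum formula closes it.


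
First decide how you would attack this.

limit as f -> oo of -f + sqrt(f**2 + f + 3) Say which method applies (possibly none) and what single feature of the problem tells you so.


Verdict: conjugate multiplication — the ∞ − ∞ radical form is the exact trigger for the conjugate maneuver.


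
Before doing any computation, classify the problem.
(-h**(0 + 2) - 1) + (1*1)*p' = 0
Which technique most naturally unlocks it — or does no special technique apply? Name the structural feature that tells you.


Verdict: no special technique — the slope is a pure function of h; integrate both sides and be done.


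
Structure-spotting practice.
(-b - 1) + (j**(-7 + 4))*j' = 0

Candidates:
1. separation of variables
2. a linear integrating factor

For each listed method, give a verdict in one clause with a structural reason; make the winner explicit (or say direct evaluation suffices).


Technique: separation of variables — all dependence on the two variables factors apart, the defining separable shape.
- separation of variables: applicable, and directly so.
- a linear integrating factor: a nonlinear term in the unknown puts this outside the integrating-factor template.


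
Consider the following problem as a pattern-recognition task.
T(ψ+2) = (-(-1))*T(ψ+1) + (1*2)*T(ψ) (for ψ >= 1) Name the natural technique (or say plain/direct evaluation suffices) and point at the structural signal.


Method: the characteristic-root method — no index-dependence in the weights and nothing inhomogeneous: classic characteristic-equation setup.


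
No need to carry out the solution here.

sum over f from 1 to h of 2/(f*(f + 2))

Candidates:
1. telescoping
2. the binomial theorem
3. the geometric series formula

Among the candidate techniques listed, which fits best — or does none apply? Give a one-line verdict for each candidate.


Diagnosis: telescoping — the denominator's roots in 2/(f*(f + 2)) sit an integer apart: decomposition produces a self-cancelling chain.
- telescoping: applicable, and directly so.
- the binomial theorem: there is no sum-raised-to-a-power identity hiding in these terms.
- the geometric series formula — dividing successive terms gives an index-dependent quantity, not a constant.


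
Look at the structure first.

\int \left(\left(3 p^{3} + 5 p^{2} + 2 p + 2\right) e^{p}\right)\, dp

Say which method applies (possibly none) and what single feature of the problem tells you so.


Technique: integration by parts — the integrand splits as 3 p^{3} + 5 p^{2} + 2 p + 2 times e^{p} — repeatedly differentiating the polynomial part kills it, which is the parts ladder.


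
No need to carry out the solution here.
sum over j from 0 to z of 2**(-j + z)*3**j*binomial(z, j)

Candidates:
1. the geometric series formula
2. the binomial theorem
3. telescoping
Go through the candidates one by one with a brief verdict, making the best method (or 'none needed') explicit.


Diagnosis: the binomial theorem — binomial(z, j) weighting matched powers of 3 and 2 is the expanded form of (3 + 2)^z — fold it back up.
- the geometric series formula — the term-to-term ratio changes with the index, so the geometric formula cannot close it.
- the binomial theorem: applies; the problem has the shape this method handles.
- telescoping: the summand is not presented as a shifted difference — a telescoping rewrite may exist, but the displayed structure does not offer one.


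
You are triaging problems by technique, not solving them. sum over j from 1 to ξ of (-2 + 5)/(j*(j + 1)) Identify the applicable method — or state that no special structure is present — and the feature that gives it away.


Best approach: telescoping — rewrite (-2 + 5)/(j*(j + 1)) as simple fractions and successive terms eat each other — only the edges survive.


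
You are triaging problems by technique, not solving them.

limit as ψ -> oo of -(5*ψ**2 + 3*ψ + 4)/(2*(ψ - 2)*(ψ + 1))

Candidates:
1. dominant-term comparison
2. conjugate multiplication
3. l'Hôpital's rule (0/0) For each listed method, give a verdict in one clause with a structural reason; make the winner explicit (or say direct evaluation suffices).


Verdict: dominant-term comparison — divide by the highest power of ψ present: lower-order terms vanish and the dominant ratio remains.
- dominant-term comparison — applies; the problem has the shape this method handles.
- conjugate multiplication — no divergent radical difference is present for a conjugate pair to cancel.
- l'Hôpital's rule (0/0) — no 0/0 form appears: written as one quotient, top and bottom both grow without bound, and the ratio is decided by their leading terms.


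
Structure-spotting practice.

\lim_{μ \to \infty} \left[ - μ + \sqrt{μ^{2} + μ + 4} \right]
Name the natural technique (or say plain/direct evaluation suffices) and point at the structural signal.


Best approach: conjugate multiplication — \sqrt{μ^{2} + μ + 4} and μ both blow up, but their difference is tame once the conjugate rationalizes it.


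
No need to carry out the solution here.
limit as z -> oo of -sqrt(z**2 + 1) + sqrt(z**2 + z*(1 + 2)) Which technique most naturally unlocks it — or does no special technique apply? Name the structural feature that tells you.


Verdict: conjugate multiplication — turning the difference into a conjugate-rationalized ratio makes the limit readable.


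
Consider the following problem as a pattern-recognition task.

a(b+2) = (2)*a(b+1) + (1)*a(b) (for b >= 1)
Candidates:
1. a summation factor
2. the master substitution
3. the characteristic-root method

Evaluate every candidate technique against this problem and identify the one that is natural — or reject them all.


Verdict: the characteristic-root method — this is the constant-coefficient homogeneous case — the whole solution in b reduces to a polynomial's roots.
- a summation factor: the recurrence reaches back more than one step, outside the first-order family a summation factor normalizes.
- the master substitution: this is shift-type recursion, outside the divide-and-conquer template.
- the characteristic-root method: yes, a natural case for it.


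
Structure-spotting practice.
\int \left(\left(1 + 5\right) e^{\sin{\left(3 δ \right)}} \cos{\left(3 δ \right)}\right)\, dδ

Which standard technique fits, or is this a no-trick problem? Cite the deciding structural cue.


Technique: u-substitution — collected, the integrand has one factor that is, up to a constant, the derivative of an inner expression the rest depends on — substitute for that inner expression.


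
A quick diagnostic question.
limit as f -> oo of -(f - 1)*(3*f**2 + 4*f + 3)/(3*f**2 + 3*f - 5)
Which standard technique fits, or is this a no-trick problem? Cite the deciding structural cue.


Method: dominant-term comparison — growth-rate triage: the leading powers of f decide the limit, everything else is noise. l'Hôpital's at-infinity variant applies to the expression viewed as a single quotient; the leading-term comparison is the direct route.


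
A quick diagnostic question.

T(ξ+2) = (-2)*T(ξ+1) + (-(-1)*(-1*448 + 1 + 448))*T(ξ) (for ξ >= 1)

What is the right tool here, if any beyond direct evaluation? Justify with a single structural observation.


Diagnosis: the characteristic-root method — try a geometric ansatz r^ξ: constant coefficients turn the recurrence into one polynomial equation in r.


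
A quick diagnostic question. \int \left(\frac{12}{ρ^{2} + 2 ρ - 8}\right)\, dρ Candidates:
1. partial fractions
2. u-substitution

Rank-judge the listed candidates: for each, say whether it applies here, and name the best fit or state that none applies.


Verdict: partial fractions — the bottom, ρ^{2} + 2 ρ - 8, comes apart into simple factors, and a proper rational function over split factors decomposes.
- partial fractions — applies; the problem has the shape this method handles.
- u-substitution: no subexpression of the integrand pairs with its own derivative as a factor — individual terms may offer their own substitutions, but any change of variable covering the whole integral would have to be constructed from outside the expression.


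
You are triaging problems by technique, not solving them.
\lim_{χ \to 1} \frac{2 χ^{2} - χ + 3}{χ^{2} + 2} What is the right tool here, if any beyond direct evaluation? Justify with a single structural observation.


Method: no special technique — no zero denominators, no indeterminate clash at 1 — substitute and read off the value.


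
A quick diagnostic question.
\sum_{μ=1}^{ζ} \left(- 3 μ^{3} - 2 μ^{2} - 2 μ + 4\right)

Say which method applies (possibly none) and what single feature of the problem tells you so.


Diagnosis: no special technique — with only polynomial terms in μ present, the classical sum-of-powers identities are all you need.


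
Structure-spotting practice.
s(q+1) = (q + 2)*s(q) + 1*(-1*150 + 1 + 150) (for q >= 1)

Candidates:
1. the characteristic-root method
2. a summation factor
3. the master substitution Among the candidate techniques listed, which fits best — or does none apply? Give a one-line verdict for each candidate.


Technique: a summation factor — first-order, linear, moving coefficient q + 2: the discrete analogue of an integrating factor handles it.
- the characteristic-root method: the coefficients change with the index, which the root method cannot absorb.
- a summation factor: applies; the problem has the shape this method handles.
- the master substitution — the recursive argument is a shift of the index, not a fixed fraction of it.


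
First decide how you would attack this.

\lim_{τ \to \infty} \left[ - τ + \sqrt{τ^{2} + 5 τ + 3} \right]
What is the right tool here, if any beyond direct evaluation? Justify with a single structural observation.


Verdict: conjugate multiplication — neither \sqrt{τ^{2} + 5 τ + 3} nor τ converges alone, so rewrite their difference as a conjugate-rationalized quotient first.


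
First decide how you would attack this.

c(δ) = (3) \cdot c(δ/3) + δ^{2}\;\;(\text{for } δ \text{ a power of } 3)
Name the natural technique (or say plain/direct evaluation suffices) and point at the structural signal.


Verdict: the master substitution — treat m = log base 3 of δ as the new clock: one recursion step advances m by one while δ scales by 3.


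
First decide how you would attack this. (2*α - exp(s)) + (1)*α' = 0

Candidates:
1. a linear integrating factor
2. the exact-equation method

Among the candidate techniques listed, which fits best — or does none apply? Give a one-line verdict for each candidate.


Technique: a linear integrating factor — α appears only to the first power with coefficient 2 — the classic integrating-factor setup.
- a linear integrating factor — applicable, and directly so.
- the exact-equation method — exactness fails on the nose — the mixed partials do not match.


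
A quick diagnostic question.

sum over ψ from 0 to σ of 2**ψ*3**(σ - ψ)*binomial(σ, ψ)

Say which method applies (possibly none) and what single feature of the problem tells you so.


Technique: the binomial theorem — binomial coefficients against complementary powers of 2 and 3: recognize the binomial expansion and resum.


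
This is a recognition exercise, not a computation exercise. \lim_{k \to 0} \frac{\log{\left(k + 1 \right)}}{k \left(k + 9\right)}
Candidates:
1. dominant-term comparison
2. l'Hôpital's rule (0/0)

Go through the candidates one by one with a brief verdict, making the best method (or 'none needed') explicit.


Diagnosis: l'Hôpital's rule (0/0) — numerator and denominator both vanish at 0 — a genuine 0/0 form, which is exactly when l'Hôpital applies. The standard small-argument limits would also carry it; the rule is the systematic route.
- dominant-term comparison: leading-power comparison does not apply to this form.
- l'Hôpital's rule (0/0) — yes, a natural case for it.


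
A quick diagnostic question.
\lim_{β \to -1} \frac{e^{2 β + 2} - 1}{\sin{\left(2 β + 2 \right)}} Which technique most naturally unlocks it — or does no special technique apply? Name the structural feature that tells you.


Verdict: l'Hôpital's rule (0/0) — numerator and denominator both vanish at -1 — a genuine 0/0 form, which is exactly when l'Hôpital applies. The standard small-argument limits would also carry it; the rule is the systematic route.


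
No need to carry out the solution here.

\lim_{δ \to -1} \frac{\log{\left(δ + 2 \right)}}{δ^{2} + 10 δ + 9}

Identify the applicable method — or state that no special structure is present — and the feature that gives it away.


Verdict: l'Hôpital's rule (0/0) — substituting -1 gives 0 over 0; differentiate top and bottom once and re-evaluate. One could equally expand both pieces locally and compare leading terms; the rule does that in one stroke.


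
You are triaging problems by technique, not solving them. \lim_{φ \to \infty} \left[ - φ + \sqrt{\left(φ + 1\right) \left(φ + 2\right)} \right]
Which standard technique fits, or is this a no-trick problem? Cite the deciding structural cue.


Verdict: conjugate multiplication — divergence minus divergence hides a finite answer — expose it by pairing \sqrt{\left(φ + 1\right) \left(φ + 2\right)} - φ with its conjugate.


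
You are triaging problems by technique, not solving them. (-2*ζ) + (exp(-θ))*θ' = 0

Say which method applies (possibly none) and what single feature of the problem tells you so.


Verdict: separation of variables — separating collects all θ-dependence with the derivative and leaves all ζ-dependence opposite: variables separate. One could also solve this as an exact equation; with each coefficient in its own variable, separating is the same work with fewer steps.


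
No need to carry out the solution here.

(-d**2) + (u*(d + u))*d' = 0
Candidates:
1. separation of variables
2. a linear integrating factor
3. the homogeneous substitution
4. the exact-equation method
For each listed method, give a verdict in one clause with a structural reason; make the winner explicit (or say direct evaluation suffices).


Diagnosis: the homogeneous substitution — the slope is degree-zero homogeneous: the ratio substitution v = d/u collapses it. Suitably rearranged — at times with the variables' roles exchanged — this doubles as a Bernoulli equation; the homogeneous reading needs no such setup.
- separation of variables — the two dependences do not factor apart.
- a linear integrating factor: the unknown enters nonlinearly (through a power, a denominator, or a transcendental function), which the linear integrating-factor recipe cannot absorb as-is — any repair would come from a preliminary substitution, not the factor.
- the homogeneous substitution: a fit — the right tool for this form.
- the exact-equation method — the cross partial derivatives disagree, so no single potential exists.


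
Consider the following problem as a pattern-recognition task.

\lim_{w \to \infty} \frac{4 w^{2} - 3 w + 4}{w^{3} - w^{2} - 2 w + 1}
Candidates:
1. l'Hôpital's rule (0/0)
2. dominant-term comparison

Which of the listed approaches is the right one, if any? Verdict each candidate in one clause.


Method: dominant-term comparison — at large w only the top-degree terms survive; compare the leading terms and the limit falls out.
- l'Hôpital's rule (0/0) — as a single quotient the expression runs to ∞/∞ at the limit point — an at-infinity form of the rule would apply, though the leading-growth comparison is the direct reading.
- dominant-term comparison — a fit — the right tool for this form.


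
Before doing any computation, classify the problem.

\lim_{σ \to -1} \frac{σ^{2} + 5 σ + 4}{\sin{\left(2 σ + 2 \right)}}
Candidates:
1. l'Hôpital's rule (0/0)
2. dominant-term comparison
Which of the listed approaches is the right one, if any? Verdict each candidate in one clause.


Best approach: l'Hôpital's rule (0/0) — numerator and denominator both vanish at -1 — a genuine 0/0 form, which is exactly when l'Hôpital applies. Expanding numerator and denominator to first order gives the same value — the rule automates exactly that.
- l'Hôpital's rule (0/0) — a fit — the right tool for this form.
- dominant-term comparison: no ranking of term growth rates resolves the limit here.


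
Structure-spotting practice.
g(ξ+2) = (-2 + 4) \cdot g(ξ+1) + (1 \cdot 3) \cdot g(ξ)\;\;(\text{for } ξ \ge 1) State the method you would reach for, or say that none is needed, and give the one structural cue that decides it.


Best approach: the characteristic-root method — every coefficient is a fixed number and the forcing is zero — substitute r^ξ and read off the root equation.


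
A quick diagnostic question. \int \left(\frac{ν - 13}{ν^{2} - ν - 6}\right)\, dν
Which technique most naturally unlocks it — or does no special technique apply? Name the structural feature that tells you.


Diagnosis: partial fractions — the bottom factors while the top stays lower-degree — split into simple fractions and integrate piece by piece.


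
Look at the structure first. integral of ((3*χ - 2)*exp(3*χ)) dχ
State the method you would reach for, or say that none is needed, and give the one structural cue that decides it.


Technique: integration by parts — the integrand splits as 3*χ - 2 times exp(3*χ) — repeatedly differentiating the polynomial part kills it, which is the parts ladder.


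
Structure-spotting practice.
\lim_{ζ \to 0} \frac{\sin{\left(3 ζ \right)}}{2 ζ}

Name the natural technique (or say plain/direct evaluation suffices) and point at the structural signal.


Method: l'Hôpital's rule (0/0) — both numerator and denominator vanish at 0: the genuine 0/0 indeterminate that l'Hôpital exists for. Expanding numerator and denominator to first order gives the same value — the rule automates exactly that.


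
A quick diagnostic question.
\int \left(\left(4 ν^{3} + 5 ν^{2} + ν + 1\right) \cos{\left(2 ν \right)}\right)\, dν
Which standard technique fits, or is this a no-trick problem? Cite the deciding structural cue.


Diagnosis: integration by parts — the integrand splits as 4 ν^{3} + 5 ν^{2} + ν + 1 times \cos{\left(2 ν \right)} — repeatedly differentiating the polynomial part kills it, which is the parts ladder.


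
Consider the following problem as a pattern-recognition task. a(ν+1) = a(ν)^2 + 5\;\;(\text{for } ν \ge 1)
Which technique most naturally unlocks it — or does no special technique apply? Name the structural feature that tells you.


Method: no special technique — this one you iterate or analyze qualitatively: the nonlinearity defeats linear solution methods.


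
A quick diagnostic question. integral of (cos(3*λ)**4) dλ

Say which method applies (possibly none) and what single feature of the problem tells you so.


Diagnosis: a trigonometric identity — cos(3*λ)**4 is the textbook power-reduction case — identities first, antiderivatives second.


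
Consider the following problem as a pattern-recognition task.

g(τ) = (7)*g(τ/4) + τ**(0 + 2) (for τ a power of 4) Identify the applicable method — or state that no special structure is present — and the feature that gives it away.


Method: the master substitution — index division is the fingerprint: τ/4 in the recursive call means substitute τ = 4^m.


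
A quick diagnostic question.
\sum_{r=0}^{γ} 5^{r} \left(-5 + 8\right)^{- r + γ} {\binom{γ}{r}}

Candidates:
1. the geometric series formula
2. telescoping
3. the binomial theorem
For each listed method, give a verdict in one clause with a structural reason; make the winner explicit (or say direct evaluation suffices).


Verdict: the binomial theorem — terms weighting {\binom{γ}{r}} against matched powers of 5 and (-5 + 8) reassemble into (5 + (-5 + 8))^γ by the binomial theorem.
- the geometric series formula — dividing successive terms gives an index-dependent quantity, not a constant.
- telescoping: the terms as presented offer no neighboring cancellation — a telescoping rewrite may exist, but the displayed structure does not hand one over.
- the binomial theorem — yes, a natural case for it.


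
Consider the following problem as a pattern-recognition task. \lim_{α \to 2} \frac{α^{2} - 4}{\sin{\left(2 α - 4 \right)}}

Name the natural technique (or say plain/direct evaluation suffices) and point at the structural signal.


Verdict: l'Hôpital's rule (0/0) — the 0/0 form at 2 is the signature situation for l'Hôpital's rule. A local series expansion at the point resolves it as well; the rule is the packaged version of that step.


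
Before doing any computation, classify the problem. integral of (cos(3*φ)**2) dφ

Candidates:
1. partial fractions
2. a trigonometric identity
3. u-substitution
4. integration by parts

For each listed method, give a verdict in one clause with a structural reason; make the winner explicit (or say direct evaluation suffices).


Method: a trigonometric identity — even powers like cos(3*φ)**2 never integrate directly; the half-angle identity lowers the degree first.
- partial fractions: there is no rational-function structure to decompose.
- a trigonometric identity — a fit — the right tool for this form.
- u-substitution: no subexpression of the integrand serves as a whole-integral substitution inner — individual terms may offer their own, but none carries its derivative as a factor of the full integrand; a working change of variable would have to be constructed from outside the expression.
- integration by parts — not the natural route: no polynomial-kernel product appears — a recursive parts reduction of the trigonometric product exists, but the identity rewrite is direct.


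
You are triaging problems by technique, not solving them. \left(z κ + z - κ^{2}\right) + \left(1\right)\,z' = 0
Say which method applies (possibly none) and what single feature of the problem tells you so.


Technique: a linear integrating factor — linear in the unknown with genuine forcing: multiply through by the exponential of the integrated coefficient and the left side closes into one derivative.


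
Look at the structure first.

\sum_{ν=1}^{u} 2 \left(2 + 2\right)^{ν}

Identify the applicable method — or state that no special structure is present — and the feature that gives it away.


Diagnosis: the geometric series formula — consecutive terms stand in a fixed index-free ratio — the geometric sum formula closes it.


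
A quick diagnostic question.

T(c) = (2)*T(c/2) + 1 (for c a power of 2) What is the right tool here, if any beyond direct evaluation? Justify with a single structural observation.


Method: the master substitution — index division is the fingerprint: c/2 in the recursive call means substitute c = 2^m.


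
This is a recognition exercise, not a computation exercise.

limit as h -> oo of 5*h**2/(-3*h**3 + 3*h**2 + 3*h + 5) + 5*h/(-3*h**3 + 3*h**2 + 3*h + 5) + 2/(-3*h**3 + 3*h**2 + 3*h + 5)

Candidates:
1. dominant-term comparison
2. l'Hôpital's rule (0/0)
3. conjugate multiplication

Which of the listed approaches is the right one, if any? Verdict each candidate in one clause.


Method: dominant-term comparison — divide through by the highest power of h; every lower-order term dies and the dominant terms decide the limit.
- dominant-term comparison: applicable, and directly so.
- l'Hôpital's rule (0/0): no 0/0 form appears: written as one quotient, top and bottom both grow without bound, and the ratio is decided by their leading terms.
- conjugate multiplication: rationalization has no target — no divergent radical difference appears.


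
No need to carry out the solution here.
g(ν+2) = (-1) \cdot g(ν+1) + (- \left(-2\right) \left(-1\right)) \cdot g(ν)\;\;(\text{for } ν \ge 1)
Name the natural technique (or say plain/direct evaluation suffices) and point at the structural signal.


Best approach: the characteristic-root method — because shifting ν leaves the equation's coefficients unchanged, exponential trials reduce it to algebra.


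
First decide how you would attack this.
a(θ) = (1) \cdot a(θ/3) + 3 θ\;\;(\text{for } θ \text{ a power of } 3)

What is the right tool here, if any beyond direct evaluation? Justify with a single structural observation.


Technique: the master substitution — the argument contracts 3-fold per step: reindex θ exponentially and solve the linear recurrence in the new index.


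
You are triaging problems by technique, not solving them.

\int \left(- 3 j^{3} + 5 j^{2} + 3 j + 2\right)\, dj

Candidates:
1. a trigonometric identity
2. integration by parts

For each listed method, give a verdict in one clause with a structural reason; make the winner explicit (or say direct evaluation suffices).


Diagnosis: no special technique — a term-by-term power-rule job in j; no substitution or rearrangement earns its keep here.
- a trigonometric identity — with no trigonometric functions present, identity rewriting has no target.
- integration by parts: parts would only shuffle a directly integrable integrand.


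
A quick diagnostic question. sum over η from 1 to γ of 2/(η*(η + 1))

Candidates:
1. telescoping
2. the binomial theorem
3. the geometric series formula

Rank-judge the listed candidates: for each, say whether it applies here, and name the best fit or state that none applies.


Diagnosis: telescoping — poles of 2/(η*(η + 1)) differ by an integer, the telltale of a telescoping partial-fraction sum.
- telescoping — a fit — the right tool for this form.
- the binomial theorem — there is no pair of bases whose matched powers would reassemble into a single binomial power.
- the geometric series formula: consecutive terms are not related by a fixed multiplier.


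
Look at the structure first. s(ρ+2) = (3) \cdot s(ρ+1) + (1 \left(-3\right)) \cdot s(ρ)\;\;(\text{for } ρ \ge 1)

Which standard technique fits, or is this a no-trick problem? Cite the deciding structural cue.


Verdict: the characteristic-root method — no index-dependence in the weights and nothing inhomogeneous: classic characteristic-equation setup.


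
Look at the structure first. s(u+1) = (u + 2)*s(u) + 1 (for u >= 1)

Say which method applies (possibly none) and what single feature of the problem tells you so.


Best approach: a summation factor — the coefficient u + 2 drifts with the index, so no fixed root exists; normalizing by the cumulative product telescopes it.


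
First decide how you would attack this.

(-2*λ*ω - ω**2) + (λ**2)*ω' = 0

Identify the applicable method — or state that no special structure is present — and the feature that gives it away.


Method: the homogeneous substitution — scaling λ and ω together leaves the slope fixed — it depends only on ω/λ, so substitute the ratio. A Bernoulli rewrite works here as the equation stands — the homogeneous substitution is the more immediate reading.


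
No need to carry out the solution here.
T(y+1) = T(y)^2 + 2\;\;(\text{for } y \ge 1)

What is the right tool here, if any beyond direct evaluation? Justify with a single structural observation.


Method: no special technique — nonlinear feedback in the recursion rules out every root- or factor-based technique.


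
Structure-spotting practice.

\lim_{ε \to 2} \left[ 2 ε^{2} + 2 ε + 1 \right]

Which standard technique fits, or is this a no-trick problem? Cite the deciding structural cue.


Verdict: no special technique — no zero denominators, no indeterminate clash at 2 — substitute and read off the value.


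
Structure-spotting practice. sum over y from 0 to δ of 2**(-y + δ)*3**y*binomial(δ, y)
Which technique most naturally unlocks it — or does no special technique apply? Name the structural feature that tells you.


Best approach: the binomial theorem — the binomial coefficients weight matched powers of 3 and 2, which is exactly the expansion of a binomial power.
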